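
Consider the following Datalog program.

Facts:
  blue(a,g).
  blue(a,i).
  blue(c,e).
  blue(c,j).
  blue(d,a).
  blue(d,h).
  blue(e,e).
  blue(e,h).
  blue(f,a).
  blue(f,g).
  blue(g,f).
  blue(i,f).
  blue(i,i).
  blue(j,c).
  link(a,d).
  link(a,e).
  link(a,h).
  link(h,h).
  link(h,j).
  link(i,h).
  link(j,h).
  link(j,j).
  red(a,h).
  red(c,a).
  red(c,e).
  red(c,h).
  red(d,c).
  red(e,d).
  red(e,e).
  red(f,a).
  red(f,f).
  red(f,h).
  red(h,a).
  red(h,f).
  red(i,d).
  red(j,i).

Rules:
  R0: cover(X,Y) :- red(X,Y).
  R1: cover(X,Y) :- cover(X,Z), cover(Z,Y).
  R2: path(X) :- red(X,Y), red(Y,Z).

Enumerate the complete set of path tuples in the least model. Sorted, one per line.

round 1: derive path(a) via R2 from red(a,h), red(h,a)
round 1: derive path(c) via R2 from red(c,a), red(a,h)
round 1: derive path(d) via R2 from red(d,c), red(c,a)
round 1: derive path(e) via R2 from red(e,d), red(d,c)
round 1: derive path(f) via R2 from red(f,a), red(a,h)
round 1: derive path(h) via R2 from red(h,a), red(a,h)
round 1: derive path(i) via R2 from red(i,d), red(d,c)
round 1: derive path(j) via R2 from red(j,i), red(i,d)

path(a)
path(c)
path(d)
path(e)
path(f)
path(h)
path(i)
path(j)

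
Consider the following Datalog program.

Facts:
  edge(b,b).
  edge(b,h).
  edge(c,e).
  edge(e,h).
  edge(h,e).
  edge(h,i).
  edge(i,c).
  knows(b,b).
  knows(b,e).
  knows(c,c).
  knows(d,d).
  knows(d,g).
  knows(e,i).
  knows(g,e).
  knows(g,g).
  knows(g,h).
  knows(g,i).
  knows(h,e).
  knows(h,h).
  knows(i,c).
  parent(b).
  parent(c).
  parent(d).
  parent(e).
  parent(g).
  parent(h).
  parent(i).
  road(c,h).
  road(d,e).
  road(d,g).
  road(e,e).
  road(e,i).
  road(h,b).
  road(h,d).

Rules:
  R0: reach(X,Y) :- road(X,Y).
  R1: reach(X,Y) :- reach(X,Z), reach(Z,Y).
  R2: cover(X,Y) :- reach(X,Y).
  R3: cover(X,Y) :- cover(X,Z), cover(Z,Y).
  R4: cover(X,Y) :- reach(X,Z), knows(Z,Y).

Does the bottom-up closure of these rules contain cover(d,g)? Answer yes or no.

yes

round 1: derive reach(c,h) via R0 from road(c,h)
round 1: derive reach(d,e) via R0 from road(d,e)
round 1: derive reach(d,g) via R0 from road(d,g)
round 1: derive reach(e,e) via R0 from road(e,e)
round 1: derive reach(e,i) via R0 from road(e,i)
round 1: derive reach(h,b) via R0 from road(h,b)
round 1: derive reach(h,d) via R0 from road(h,d)
round 2: derive reach(c,b) via R1 from reach(c,h), reach(h,b)
round 2: derive reach(c,d) via R1 from reach(c,h), reach(h,d)
round 2: derive reach(d,i) via R1 from reach(d,e), reach(e,i)
round 2: derive reach(h,e) via R1 from reach(h,d), reach(d,e)
round 2: derive reach(h,g) via R1 from reach(h,d), reach(d,g)
round 2: derive cover(c,h) via R2 from reach(c,h)
round 2: derive cover(d,e) via R2 from reach(d,e)
round 2: derive cover(d,g) via R2 from reach(d,g)
round 2: derive cover(e,e) via R2 from reach(e,e)
round 2: derive cover(e,i) via R2 from reach(e,i)
round 2: derive cover(h,b) via R2 from reach(h,b)
round 2: derive cover(h,d) via R2 from reach(h,d)
round 2: derive cover(c,e) via R4 from reach(c,h), knows(h,e)
round 2: derive cover(d,h) via R4 from reach(d,g), knows(g,h)
round 2: derive cover(d,i) via R4 from reach(d,e), knows(e,i)
round 2: derive cover(e,c) via R4 from reach(e,i), knows(i,c)
round 2: derive cover(h,e) via R4 from reach(h,b), knows(b,e)
round 2: derive cover(h,g) via R4 from reach(h,d), knows(d,g)
round 3: derive reach(c,e) via R1 from reach(c,d), reach(d,e)
round 3: derive reach(c,g) via R1 from reach(c,d), reach(d,g)
round 3: derive reach(c,i) via R1 from reach(c,d), reach(d,i)
round 3: derive reach(h,i) via R1 from reach(h,d), reach(d,i)
round 3: derive cover(c,b) via R2 from reach(c,b)
round 3: derive cover(c,d) via R2 from reach(c,d)
round 3: derive cover(c,c) via R3 from cover(c,e), cover(e,c)
round 3: derive cover(c,g) via R3 from cover(c,h), cover(h,g)
round 3: derive cover(c,i) via R3 from cover(c,e), cover(e,i)
round 3: derive cover(d,b) via R3 from cover(d,h), cover(h,b)
round 3: derive cover(d,c) via R3 from cover(d,e), cover(e,c)
round 3: derive cover(d,d) via R3 from cover(d,h), cover(h,d)
round 3: derive cover(e,h) via R3 from cover(e,c), cover(c,h)
round 3: derive cover(h,c) via R3 from cover(h,e), cover(e,c)
round 3: derive cover(h,h) via R3 from cover(h,d), cover(d,h)
round 3: derive cover(h,i) via R3 from cover(h,d), cover(d,i)
round 4: derive cover(e,b) via R3 from cover(e,c), cover(c,b)
round 4: derive cover(e,d) via R3 from cover(e,c), cover(c,d)
round 4: derive cover(e,g) via R3 from cover(e,c), cover(c,g)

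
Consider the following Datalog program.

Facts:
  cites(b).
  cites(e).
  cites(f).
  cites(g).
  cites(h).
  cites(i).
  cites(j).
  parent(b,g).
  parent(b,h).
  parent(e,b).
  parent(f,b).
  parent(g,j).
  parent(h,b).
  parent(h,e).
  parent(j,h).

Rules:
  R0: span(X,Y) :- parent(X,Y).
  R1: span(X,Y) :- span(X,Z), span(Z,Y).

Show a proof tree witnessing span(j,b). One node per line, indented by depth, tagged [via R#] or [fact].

round 1: derive span(b,g) via R0 from parent(b,g)
round 1: derive span(b,h) via R0 from parent(b,h)
round 1: derive span(e,b) via R0 from parent(e,b)
round 1: derive span(f,b) via R0 from parent(f,b)
round 1: derive span(g,j) via R0 from parent(g,j)
round 1: derive span(h,b) via R0 from parent(h,b)
round 1: derive span(h,e) via R0 from parent(h,e)
round 1: derive span(j,h) via R0 from parent(j,h)
round 2: derive span(b,b) via R1 from span(b,h), span(h,b)
round 2: derive span(b,e) via R1 from span(b,h), span(h,e)
round 2: derive span(b,j) via R1 from span(b,g), span(g,j)
round 2: derive span(e,g) via R1 from span(e,b), span(b,g)
round 2: derive span(e,h) via R1 from span(e,b), span(b,h)
round 2: derive span(f,g) via R1 from span(f,b), span(b,g)
round 2: derive span(f,h) via R1 from span(f,b), span(b,h)
round 2: derive span(g,h) via R1 from span(g,j), span(j,h)
round 2: derive span(h,g) via R1 from span(h,b), span(b,g)
round 2: derive span(h,h) via R1 from span(h,b), span(b,h)
round 2: derive span(j,b) via R1 from span(j,h), span(h,b)
round 2: derive span(j,e) via R1 from span(j,h), span(h,e)
round 3: derive span(e,e) via R1 from span(e,b), span(b,e)
round 3: derive span(e,j) via R1 from span(e,b), span(b,j)
round 3: derive span(f,e) via R1 from span(f,b), span(b,e)
round 3: derive span(f,j) via R1 from span(f,b), span(b,j)
round 3: derive span(g,b) via R1 from span(g,h), span(h,b)
round 3: derive span(g,e) via R1 from span(g,h), span(h,e)
round 3: derive span(g,g) via R1 from span(g,h), span(h,g)
round 3: derive span(h,j) via R1 from span(h,b), span(b,j)
round 3: derive span(j,g) via R1 from span(j,b), span(b,g)
round 3: derive span(j,j) via R1 from span(j,b), span(b,j)

span(j,b)  [via R1]
  span(j,h)  [via R0]
    parent(j,h)  [fact]
  span(h,b)  [via R0]
    parent(h,b)  [fact]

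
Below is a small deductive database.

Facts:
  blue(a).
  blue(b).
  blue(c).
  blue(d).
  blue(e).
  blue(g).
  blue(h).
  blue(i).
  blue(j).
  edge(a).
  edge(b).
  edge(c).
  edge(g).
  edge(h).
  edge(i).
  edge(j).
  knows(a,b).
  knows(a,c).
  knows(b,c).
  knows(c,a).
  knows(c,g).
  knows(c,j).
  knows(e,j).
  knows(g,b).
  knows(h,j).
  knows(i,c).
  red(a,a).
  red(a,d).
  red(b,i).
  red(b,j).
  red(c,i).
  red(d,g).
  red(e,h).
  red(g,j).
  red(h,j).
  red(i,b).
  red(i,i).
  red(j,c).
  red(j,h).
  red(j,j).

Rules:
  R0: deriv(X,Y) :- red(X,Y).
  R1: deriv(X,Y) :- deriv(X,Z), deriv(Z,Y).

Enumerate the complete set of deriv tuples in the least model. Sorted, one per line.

round 1: derive deriv(a,a) via R0 from red(a,a)
round 1: derive deriv(a,d) via R0 from red(a,d)
round 1: derive deriv(b,i) via R0 from red(b,i)
round 1: derive deriv(b,j) via R0 from red(b,j)
round 1: derive deriv(c,i) via R0 from red(c,i)
round 1: derive deriv(d,g) via R0 from red(d,g)
round 1: derive deriv(e,h) via R0 from red(e,h)
round 1: derive deriv(g,j) via R0 from red(g,j)
round 1: derive deriv(h,j) via R0 from red(h,j)
round 1: derive deriv(i,b) via R0 from red(i,b)
round 1: derive deriv(i,i) via R0 from red(i,i)
round 1: derive deriv(j,c) via R0 from red(j,c)
round 1: derive deriv(j,h) via R0 from red(j,h)
round 1: derive deriv(j,j) via R0 from red(j,j)
round 2: derive deriv(a,g) via R1 from deriv(a,d), deriv(d,g)
round 2: derive deriv(b,b) via R1 from deriv(b,i), deriv(i,b)
round 2: derive deriv(b,c) via R1 from deriv(b,j), deriv(j,c)
round 2: derive deriv(b,h) via R1 from deriv(b,j), deriv(j,h)
round 2: derive deriv(c,b) via R1 from deriv(c,i), deriv(i,b)
round 2: derive deriv(d,j) via R1 from deriv(d,g), deriv(g,j)
round 2: derive deriv(e,j) via R1 from deriv(e,h), deriv(h,j)
round 2: derive deriv(g,c) via R1 from deriv(g,j), deriv(j,c)
round 2: derive deriv(g,h) via R1 from deriv(g,j), deriv(j,h)
round 2: derive deriv(h,c) via R1 from deriv(h,j), deriv(j,c)
round 2: derive deriv(h,h) via R1 from deriv(h,j), deriv(j,h)
round 2: derive deriv(i,j) via R1 from deriv(i,b), deriv(b,j)
round 2: derive deriv(j,i) via R1 from deriv(j,c), deriv(c,i)
round 3: derive deriv(a,c) via R1 from deriv(a,g), deriv(g,c)
round 3: derive deriv(a,h) via R1 from deriv(a,g), deriv(g,h)
round 3: derive deriv(a,j) via R1 from deriv(a,d), deriv(d,j)
round 3: derive deriv(c,c) via R1 from deriv(c,b), deriv(b,c)
round 3: derive deriv(c,h) via R1 from deriv(c,b), deriv(b,h)
round 3: derive deriv(c,j) via R1 from deriv(c,b), deriv(b,j)
round 3: derive deriv(d,c) via R1 from deriv(d,g), deriv(g,c)
round 3: derive deriv(d,h) via R1 from deriv(d,g), deriv(g,h)
round 3: derive deriv(d,i) via R1 from deriv(d,j), deriv(j,i)
round 3: derive deriv(e,c) via R1 from deriv(e,h), deriv(h,c)
round 3: derive deriv(e,i) via R1 from deriv(e,j), deriv(j,i)
round 3: derive deriv(g,b) via R1 from deriv(g,c), deriv(c,b)
round 3: derive deriv(g,i) via R1 from deriv(g,c), deriv(c,i)
round 3: derive deriv(h,b) via R1 from deriv(h,c), deriv(c,b)
round 3: derive deriv(h,i) via R1 from deriv(h,c), deriv(c,i)
round 3: derive deriv(i,c) via R1 from deriv(i,b), deriv(b,c)
round 3: derive deriv(i,h) via R1 from deriv(i,b), deriv(b,h)
round 3: derive deriv(j,b) via R1 from deriv(j,c), deriv(c,b)
round 4: derive deriv(a,b) via R1 from deriv(a,c), deriv(c,b)
round 4: derive deriv(a,i) via R1 from deriv(a,c), deriv(c,i)
round 4: derive deriv(d,b) via R1 from deriv(d,c), deriv(c,b)
round 4: derive deriv(e,b) via R1 from deriv(e,c), deriv(c,b)

deriv(a,a)
deriv(a,b)
deriv(a,c)
deriv(a,d)
deriv(a,g)
deriv(a,h)
deriv(a,i)
deriv(a,j)
deriv(b,b)
deriv(b,c)
deriv(b,h)
deriv(b,i)
deriv(b,j)
deriv(c,b)
deriv(c,c)
deriv(c,h)
deriv(c,i)
deriv(c,j)
deriv(d,b)
deriv(d,c)
deriv(d,g)
deriv(d,h)
deriv(d,i)
deriv(d,j)
deriv(e,b)
deriv(e,c)
deriv(e,h)
deriv(e,i)
deriv(e,j)
deriv(g,b)
deriv(g,c)
deriv(g,h)
deriv(g,i)
deriv(g,j)
deriv(h,b)
deriv(h,c)
deriv(h,h)
deriv(h,i)
deriv(h,j)
deriv(i,b)
deriv(i,c)
deriv(i,h)
deriv(i,i)
deriv(i,j)
deriv(j,b)
deriv(j,c)
deriv(j,h)
deriv(j,i)
deriv(j,j)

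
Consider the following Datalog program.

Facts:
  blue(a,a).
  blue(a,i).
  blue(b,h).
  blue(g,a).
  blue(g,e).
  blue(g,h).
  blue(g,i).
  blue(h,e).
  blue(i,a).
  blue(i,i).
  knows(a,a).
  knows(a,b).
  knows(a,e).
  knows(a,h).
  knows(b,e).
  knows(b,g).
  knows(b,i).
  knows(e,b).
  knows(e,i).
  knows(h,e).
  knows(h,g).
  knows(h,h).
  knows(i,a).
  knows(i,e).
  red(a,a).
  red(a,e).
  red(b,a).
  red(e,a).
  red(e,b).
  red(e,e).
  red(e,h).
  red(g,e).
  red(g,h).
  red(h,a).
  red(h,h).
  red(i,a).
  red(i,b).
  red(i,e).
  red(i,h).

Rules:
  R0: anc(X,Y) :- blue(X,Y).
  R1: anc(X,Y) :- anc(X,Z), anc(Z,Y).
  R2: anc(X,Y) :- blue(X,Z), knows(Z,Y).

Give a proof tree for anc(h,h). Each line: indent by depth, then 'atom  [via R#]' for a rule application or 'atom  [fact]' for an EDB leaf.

anc(h,h)  [via R1]
  anc(h,b)  [via R2]
    blue(h,e)  [fact]
    knows(e,b)  [fact]
  anc(b,h)  [via R0]
    blue(b,h)  [fact]

round 1: derive anc(a,a) via R0 from blue(a,a)
round 1: derive anc(a,i) via R0 from blue(a,i)
round 1: derive anc(b,h) via R0 from blue(b,h)
round 1: derive anc(g,a) via R0 from blue(g,a)
round 1: derive anc(g,e) via R0 from blue(g,e)
round 1: derive anc(g,h) via R0 from blue(g,h)
round 1: derive anc(g,i) via R0 from blue(g,i)
round 1: derive anc(h,e) via R0 from blue(h,e)
round 1: derive anc(i,a) via R0 from blue(i,a)
round 1: derive anc(i,i) via R0 from blue(i,i)
round 1: derive anc(a,b) via R2 from blue(a,a), knows(a,b)
round 1: derive anc(a,e) via R2 from blue(a,a), knows(a,e)
round 1: derive anc(a,h) via R2 from blue(a,a), knows(a,h)
round 1: derive anc(b,e) via R2 from blue(b,h), knows(h,e)
round 1: derive anc(b,g) via R2 from blue(b,h), knows(h,g)
round 1: derive anc(g,b) via R2 from blue(g,a), knows(a,b)
round 1: derive anc(g,g) via R2 from blue(g,h), knows(h,g)
round 1: derive anc(h,b) via R2 from blue(h,e), knows(e,b)
round 1: derive anc(h,i) via R2 from blue(h,e), knows(e,i)
round 1: derive anc(i,b) via R2 from blue(i,a), knows(a,b)
round 1: derive anc(i,e) via R2 from blue(i,a), knows(a,e)
round 1: derive anc(i,h) via R2 from blue(i,a), knows(a,h)
round 2: derive anc(a,g) via R1 from anc(a,b), anc(b,g)
round 2: derive anc(b,a) via R1 from anc(b,g), anc(g,a)
round 2: derive anc(b,b) via R1 from anc(b,g), anc(g,b)
round 2: derive anc(b,i) via R1 from anc(b,g), anc(g,i)
round 2: derive anc(h,a) via R1 from anc(h,i), anc(i,a)
round 2: derive anc(h,g) via R1 from anc(h,b), anc(b,g)
round 2: derive anc(h,h) via R1 from anc(h,b), anc(b,h)
round 2: derive anc(i,g) via R1 from anc(i,b), anc(b,g)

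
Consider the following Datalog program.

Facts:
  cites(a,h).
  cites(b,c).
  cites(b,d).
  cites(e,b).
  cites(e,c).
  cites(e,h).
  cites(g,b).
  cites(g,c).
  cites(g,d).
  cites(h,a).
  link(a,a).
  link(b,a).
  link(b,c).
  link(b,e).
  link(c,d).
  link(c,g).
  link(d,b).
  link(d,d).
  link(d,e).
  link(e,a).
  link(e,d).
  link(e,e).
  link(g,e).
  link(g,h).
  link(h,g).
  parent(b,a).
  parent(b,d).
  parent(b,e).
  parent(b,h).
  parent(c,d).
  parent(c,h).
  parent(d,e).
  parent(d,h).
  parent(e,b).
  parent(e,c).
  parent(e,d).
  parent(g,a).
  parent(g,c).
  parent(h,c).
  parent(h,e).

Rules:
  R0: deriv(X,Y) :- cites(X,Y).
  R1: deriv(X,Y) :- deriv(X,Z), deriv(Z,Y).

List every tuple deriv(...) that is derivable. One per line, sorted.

round 1: derive deriv(a,h) via R0 from cites(a,h)
round 1: derive deriv(b,c) via R0 from cites(b,c)
round 1: derive deriv(b,d) via R0 from cites(b,d)
round 1: derive deriv(e,b) via R0 from cites(e,b)
round 1: derive deriv(e,c) via R0 from cites(e,c)
round 1: derive deriv(e,h) via R0 from cites(e,h)
round 1: derive deriv(g,b) via R0 from cites(g,b)
round 1: derive deriv(g,c) via R0 from cites(g,c)
round 1: derive deriv(g,d) via R0 from cites(g,d)
round 1: derive deriv(h,a) via R0 from cites(h,a)
round 2: derive deriv(a,a) via R1 from deriv(a,h), deriv(h,a)
round 2: derive deriv(e,a) via R1 from deriv(e,h), deriv(h,a)
round 2: derive deriv(e,d) via R1 from deriv(e,b), deriv(b,d)
round 2: derive deriv(h,h) via R1 from deriv(h,a), deriv(a,h)

deriv(a,a)
deriv(a,h)
deriv(b,c)
deriv(b,d)
deriv(e,a)
deriv(e,b)
deriv(e,c)
deriv(e,d)
deriv(e,h)
deriv(g,b)
deriv(g,c)
deriv(g,d)
deriv(h,a)
deriv(h,h)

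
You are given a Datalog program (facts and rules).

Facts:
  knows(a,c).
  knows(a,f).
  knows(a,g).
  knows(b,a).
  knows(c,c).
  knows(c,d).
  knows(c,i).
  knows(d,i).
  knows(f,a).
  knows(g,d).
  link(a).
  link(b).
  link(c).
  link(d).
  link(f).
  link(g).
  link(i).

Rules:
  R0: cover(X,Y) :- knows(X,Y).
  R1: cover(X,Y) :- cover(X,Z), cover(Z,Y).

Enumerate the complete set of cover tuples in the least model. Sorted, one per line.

round 1: derive cover(a,c) via R0 from knows(a,c)
round 1: derive cover(a,f) via R0 from knows(a,f)
round 1: derive cover(a,g) via R0 from knows(a,g)
round 1: derive cover(b,a) via R0 from knows(b,a)
round 1: derive cover(c,c) via R0 from knows(c,c)
round 1: derive cover(c,d) via R0 from knows(c,d)
round 1: derive cover(c,i) via R0 from knows(c,i)
round 1: derive cover(d,i) via R0 from knows(d,i)
round 1: derive cover(f,a) via R0 from knows(f,a)
round 1: derive cover(g,d) via R0 from knows(g,d)
round 2: derive cover(a,a) via R1 from cover(a,f), cover(f,a)
round 2: derive cover(a,d) via R1 from cover(a,c), cover(c,d)
round 2: derive cover(a,i) via R1 from cover(a,c), cover(c,i)
round 2: derive cover(b,c) via R1 from cover(b,a), cover(a,c)
round 2: derive cover(b,f) via R1 from cover(b,a), cover(a,f)
round 2: derive cover(b,g) via R1 from cover(b,a), cover(a,g)
round 2: derive cover(f,c) via R1 from cover(f,a), cover(a,c)
round 2: derive cover(f,f) via R1 from cover(f,a), cover(a,f)
round 2: derive cover(f,g) via R1 from cover(f,a), cover(a,g)
round 2: derive cover(g,i) via R1 from cover(g,d), cover(d,i)
round 3: derive cover(b,d) via R1 from cover(b,a), cover(a,d)
round 3: derive cover(b,i) via R1 from cover(b,a), cover(a,i)
round 3: derive cover(f,d) via R1 from cover(f,a), cover(a,d)
round 3: derive cover(f,i) via R1 from cover(f,a), cover(a,i)

cover(a,a)
cover(a,c)
cover(a,d)
cover(a,f)
cover(a,g)
cover(a,i)
cover(b,a)
cover(b,c)
cover(b,d)
cover(b,f)
cover(b,g)
cover(b,i)
cover(c,c)
cover(c,d)
cover(c,i)
cover(d,i)
cover(f,a)
cover(f,c)
cover(f,d)
cover(f,f)
cover(f,g)
cover(f,i)
cover(g,d)
cover(g,i)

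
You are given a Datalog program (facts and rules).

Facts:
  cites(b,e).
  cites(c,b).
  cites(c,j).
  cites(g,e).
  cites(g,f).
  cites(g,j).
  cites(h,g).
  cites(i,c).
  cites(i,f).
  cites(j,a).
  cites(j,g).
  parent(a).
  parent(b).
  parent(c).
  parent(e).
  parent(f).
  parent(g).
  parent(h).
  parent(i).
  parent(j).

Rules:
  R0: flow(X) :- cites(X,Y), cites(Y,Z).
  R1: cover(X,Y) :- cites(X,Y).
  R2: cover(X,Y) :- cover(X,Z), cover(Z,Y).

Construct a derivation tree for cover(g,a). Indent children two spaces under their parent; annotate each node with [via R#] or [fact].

round 1: derive cover(b,e) via R1 from cites(b,e)
round 1: derive cover(c,b) via R1 from cites(c,b)
round 1: derive cover(c,j) via R1 from cites(c,j)
round 1: derive cover(g,e) via R1 from cites(g,e)
round 1: derive cover(g,f) via R1 from cites(g,f)
round 1: derive cover(g,j) via R1 from cites(g,j)
round 1: derive cover(h,g) via R1 from cites(h,g)
round 1: derive cover(i,c) via R1 from cites(i,c)
round 1: derive cover(i,f) via R1 from cites(i,f)
round 1: derive cover(j,a) via R1 from cites(j,a)
round 1: derive cover(j,g) via R1 from cites(j,g)
round 2: derive cover(c,a) via R2 from cover(c,j), cover(j,a)
round 2: derive cover(c,e) via R2 from cover(c,b), cover(b,e)
round 2: derive cover(c,g) via R2 from cover(c,j), cover(j,g)
round 2: derive cover(g,a) via R2 from cover(g,j), cover(j,a)
round 2: derive cover(g,g) via R2 from cover(g,j), cover(j,g)
round 2: derive cover(h,e) via R2 from cover(h,g), cover(g,e)
round 2: derive cover(h,f) via R2 from cover(h,g), cover(g,f)
round 2: derive cover(h,j) via R2 from cover(h,g), cover(g,j)
round 2: derive cover(i,b) via R2 from cover(i,c), cover(c,b)
round 2: derive cover(i,j) via R2 from cover(i,c), cover(c,j)
round 2: derive cover(j,e) via R2 from cover(j,g), cover(g,e)
round 2: derive cover(j,f) via R2 from cover(j,g), cover(g,f)
round 2: derive cover(j,j) via R2 from cover(j,g), cover(g,j)
round 3: derive cover(c,f) via R2 from cover(c,g), cover(g,f)
round 3: derive cover(h,a) via R2 from cover(h,g), cover(g,a)
round 3: derive cover(i,a) via R2 from cover(i,c), cover(c,a)
round 3: derive cover(i,e) via R2 from cover(i,b), cover(b,e)
round 3: derive cover(i,g) via R2 from cover(i,c), cover(c,g)

cover(g,a)  [via R2]
  cover(g,j)  [via R1]
    cites(g,j)  [fact]
  cover(j,a)  [via R1]
    cites(j,a)  [fact]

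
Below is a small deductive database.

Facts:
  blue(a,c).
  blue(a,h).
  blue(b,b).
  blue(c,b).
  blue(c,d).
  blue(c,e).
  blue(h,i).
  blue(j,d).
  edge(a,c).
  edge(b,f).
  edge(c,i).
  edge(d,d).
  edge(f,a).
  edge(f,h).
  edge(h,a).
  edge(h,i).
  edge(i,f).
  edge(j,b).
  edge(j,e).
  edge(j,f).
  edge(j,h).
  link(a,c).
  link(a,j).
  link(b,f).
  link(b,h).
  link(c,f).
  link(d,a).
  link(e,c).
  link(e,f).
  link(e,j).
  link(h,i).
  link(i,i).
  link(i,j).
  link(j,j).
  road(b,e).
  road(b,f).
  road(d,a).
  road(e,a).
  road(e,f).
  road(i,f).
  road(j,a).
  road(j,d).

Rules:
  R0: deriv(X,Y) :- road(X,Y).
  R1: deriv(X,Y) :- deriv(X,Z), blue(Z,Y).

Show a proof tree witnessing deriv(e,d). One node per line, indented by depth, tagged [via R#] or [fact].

deriv(e,d)  [via R1]
  deriv(e,c)  [via R1]
    deriv(e,a)  [via R0]
      road(e,a)  [fact]
    blue(a,c)  [fact]
  blue(c,d)  [fact]

round 1: derive deriv(b,e) via R0 from road(b,e)
round 1: derive deriv(b,f) via R0 from road(b,f)
round 1: derive deriv(d,a) via R0 from road(d,a)
round 1: derive deriv(e,a) via R0 from road(e,a)
round 1: derive deriv(e,f) via R0 from road(e,f)
round 1: derive deriv(i,f) via R0 from road(i,f)
round 1: derive deriv(j,a) via R0 from road(j,a)
round 1: derive deriv(j,d) via R0 from road(j,d)
round 2: derive deriv(d,c) via R1 from deriv(d,a), blue(a,c)
round 2: derive deriv(d,h) via R1 from deriv(d,a), blue(a,h)
round 2: derive deriv(e,c) via R1 from deriv(e,a), blue(a,c)
round 2: derive deriv(e,h) via R1 from deriv(e,a), blue(a,h)
round 2: derive deriv(j,c) via R1 from deriv(j,a), blue(a,c)
round 2: derive deriv(j,h) via R1 from deriv(j,a), blue(a,h)
round 3: derive deriv(d,b) via R1 from deriv(d,c), blue(c,b)
round 3: derive deriv(d,d) via R1 from deriv(d,c), blue(c,d)
round 3: derive deriv(d,e) via R1 from deriv(d,c), blue(c,e)
round 3: derive deriv(d,i) via R1 from deriv(d,h), blue(h,i)
round 3: derive deriv(e,b) via R1 from deriv(e,c), blue(c,b)
round 3: derive deriv(e,d) via R1 from deriv(e,c), blue(c,d)
round 3: derive deriv(e,e) via R1 from deriv(e,c), blue(c,e)
round 3: derive deriv(e,i) via R1 from deriv(e,h), blue(h,i)
round 3: derive deriv(j,b) via R1 from deriv(j,c), blue(c,b)
round 3: derive deriv(j,e) via R1 from deriv(j,c), blue(c,e)
round 3: derive deriv(j,i) via R1 from deriv(j,h), blue(h,i)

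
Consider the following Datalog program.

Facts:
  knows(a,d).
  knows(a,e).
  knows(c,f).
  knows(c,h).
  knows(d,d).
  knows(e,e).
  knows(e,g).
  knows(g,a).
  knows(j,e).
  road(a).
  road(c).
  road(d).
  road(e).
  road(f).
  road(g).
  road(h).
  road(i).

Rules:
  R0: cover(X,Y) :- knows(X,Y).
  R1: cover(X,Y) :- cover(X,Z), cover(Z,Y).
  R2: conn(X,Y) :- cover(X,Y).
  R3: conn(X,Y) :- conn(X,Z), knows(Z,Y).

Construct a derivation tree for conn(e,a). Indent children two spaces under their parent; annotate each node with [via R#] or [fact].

conn(e,a)  [via R2]
  cover(e,a)  [via R1]
    cover(e,g)  [via R0]
      knows(e,g)  [fact]
    cover(g,a)  [via R0]
      knows(g,a)  [fact]

round 1: derive cover(a,d) via R0 from knows(a,d)
round 1: derive cover(a,e) via R0 from knows(a,e)
round 1: derive cover(c,f) via R0 from knows(c,f)
round 1: derive cover(c,h) via R0 from knows(c,h)
round 1: derive cover(d,d) via R0 from knows(d,d)
round 1: derive cover(e,e) via R0 from knows(e,e)
round 1: derive cover(e,g) via R0 from knows(e,g)
round 1: derive cover(g,a) via R0 from knows(g,a)
round 1: derive cover(j,e) via R0 from knows(j,e)
round 2: derive cover(a,g) via R1 from cover(a,e), cover(e,g)
round 2: derive cover(e,a) via R1 from cover(e,g), cover(g,a)
round 2: derive cover(g,d) via R1 from cover(g,a), cover(a,d)
round 2: derive cover(g,e) via R1 from cover(g,a), cover(a,e)
round 2: derive cover(j,g) via R1 from cover(j,e), cover(e,g)
round 2: derive conn(a,d) via R2 from cover(a,d)
round 2: derive conn(a,e) via R2 from cover(a,e)
round 2: derive conn(c,f) via R2 from cover(c,f)
round 2: derive conn(c,h) via R2 from cover(c,h)
round 2: derive conn(d,d) via R2 from cover(d,d)
round 2: derive conn(e,e) via R2 from cover(e,e)
round 2: derive conn(e,g) via R2 from cover(e,g)
round 2: derive conn(g,a) via R2 from cover(g,a)
round 2: derive conn(j,e) via R2 from cover(j,e)
round 3: derive cover(a,a) via R1 from cover(a,e), cover(e,a)
round 3: derive cover(e,d) via R1 from cover(e,a), cover(a,d)
round 3: derive cover(g,g) via R1 from cover(g,a), cover(a,g)
round 3: derive cover(j,a) via R1 from cover(j,e), cover(e,a)
round 3: derive cover(j,d) via R1 from cover(j,g), cover(g,d)
round 3: derive conn(a,g) via R2 from cover(a,g)
round 3: derive conn(e,a) via R2 from cover(e,a)
round 3: derive conn(g,d) via R2 from cover(g,d)
round 3: derive conn(g,e) via R2 from cover(g,e)
round 3: derive conn(j,g) via R2 from cover(j,g)
round 4: derive conn(a,a) via R2 from cover(a,a)
round 4: derive conn(e,d) via R2 from cover(e,d)
round 4: derive conn(g,g) via R2 from cover(g,g)
round 4: derive conn(j,a) via R2 from cover(j,a)
round 4: derive conn(j,d) via R2 from cover(j,d)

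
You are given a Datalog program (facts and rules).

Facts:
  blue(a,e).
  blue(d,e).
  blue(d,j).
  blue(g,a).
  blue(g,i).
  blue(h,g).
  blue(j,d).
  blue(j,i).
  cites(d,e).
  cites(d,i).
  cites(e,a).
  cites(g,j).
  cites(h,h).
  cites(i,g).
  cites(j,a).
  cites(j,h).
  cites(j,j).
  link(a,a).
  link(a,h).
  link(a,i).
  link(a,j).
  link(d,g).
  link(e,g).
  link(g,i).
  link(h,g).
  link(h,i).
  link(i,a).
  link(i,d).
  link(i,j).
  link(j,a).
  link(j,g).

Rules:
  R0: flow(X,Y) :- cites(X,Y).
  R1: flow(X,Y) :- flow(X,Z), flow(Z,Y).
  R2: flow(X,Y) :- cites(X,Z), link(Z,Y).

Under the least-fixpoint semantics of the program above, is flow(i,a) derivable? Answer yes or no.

yes

round 1: derive flow(d,e) via R0 from cites(d,e)
round 1: derive flow(d,i) via R0 from cites(d,i)
round 1: derive flow(e,a) via R0 from cites(e,a)
round 1: derive flow(g,j) via R0 from cites(g,j)
round 1: derive flow(h,h) via R0 from cites(h,h)
round 1: derive flow(i,g) via R0 from cites(i,g)
round 1: derive flow(j,a) via R0 from cites(j,a)
round 1: derive flow(j,h) via R0 from cites(j,h)
round 1: derive flow(j,j) via R0 from cites(j,j)
round 1: derive flow(d,a) via R2 from cites(d,i), link(i,a)
round 1: derive flow(d,d) via R2 from cites(d,i), link(i,d)
round 1: derive flow(d,g) via R2 from cites(d,e), link(e,g)
round 1: derive flow(d,j) via R2 from cites(d,i), link(i,j)
round 1: derive flow(e,h) via R2 from cites(e,a), link(a,h)
round 1: derive flow(e,i) via R2 from cites(e,a), link(a,i)
round 1: derive flow(e,j) via R2 from cites(e,a), link(a,j)
round 1: derive flow(g,a) via R2 from cites(g,j), link(j,a)
round 1: derive flow(g,g) via R2 from cites(g,j), link(j,g)
round 1: derive flow(h,g) via R2 from cites(h,h), link(h,g)
round 1: derive flow(h,i) via R2 from cites(h,h), link(h,i)
round 1: derive flow(i,i) via R2 from cites(i,g), link(g,i)
round 1: derive flow(j,g) via R2 from cites(j,h), link(h,g)
round 1: derive flow(j,i) via R2 from cites(j,a), link(a,i)
round 2: derive flow(d,h) via R1 from flow(d,e), flow(e,h)
round 2: derive flow(e,g) via R1 from flow(e,h), flow(h,g)
round 2: derive flow(g,h) via R1 from flow(g,j), flow(j,h)
round 2: derive flow(g,i) via R1 from flow(g,j), flow(j,i)
round 2: derive flow(h,a) via R1 from flow(h,g), flow(g,a)
round 2: derive flow(h,j) via R1 from flow(h,g), flow(g,j)
round 2: derive flow(i,a) via R1 from flow(i,g), flow(g,a)
round 2: derive flow(i,j) via R1 from flow(i,g), flow(g,j)
round 3: derive flow(i,h) via R1 from flow(i,g), flow(g,h)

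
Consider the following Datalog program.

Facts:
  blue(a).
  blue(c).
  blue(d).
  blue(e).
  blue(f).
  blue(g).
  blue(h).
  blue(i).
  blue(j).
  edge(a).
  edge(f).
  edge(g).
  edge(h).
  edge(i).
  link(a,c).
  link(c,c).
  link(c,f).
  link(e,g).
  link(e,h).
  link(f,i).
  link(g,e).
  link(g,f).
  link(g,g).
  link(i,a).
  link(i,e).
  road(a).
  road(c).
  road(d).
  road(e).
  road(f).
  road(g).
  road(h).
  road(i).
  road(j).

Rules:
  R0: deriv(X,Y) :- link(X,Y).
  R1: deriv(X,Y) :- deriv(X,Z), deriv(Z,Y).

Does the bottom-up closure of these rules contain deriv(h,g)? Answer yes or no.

round 1: derive deriv(a,c) via R0 from link(a,c)
round 1: derive deriv(c,c) via R0 from link(c,c)
round 1: derive deriv(c,f) via R0 from link(c,f)
round 1: derive deriv(e,g) via R0 from link(e,g)
round 1: derive deriv(e,h) via R0 from link(e,h)
round 1: derive deriv(f,i) via R0 from link(f,i)
round 1: derive deriv(g,e) via R0 from link(g,e)
round 1: derive deriv(g,f) via R0 from link(g,f)
round 1: derive deriv(g,g) via R0 from link(g,g)
round 1: derive deriv(i,a) via R0 from link(i,a)
round 1: derive deriv(i,e) via R0 from link(i,e)
round 2: derive deriv(a,f) via R1 from deriv(a,c), deriv(c,f)
round 2: derive deriv(c,i) via R1 from deriv(c,f), deriv(f,i)
round 2: derive deriv(e,e) via R1 from deriv(e,g), deriv(g,e)
round 2: derive deriv(e,f) via R1 from deriv(e,g), deriv(g,f)
round 2: derive deriv(f,a) via R1 from deriv(f,i), deriv(i,a)
round 2: derive deriv(f,e) via R1 from deriv(f,i), deriv(i,e)
round 2: derive deriv(g,h) via R1 from deriv(g,e), deriv(e,h)
round 2: derive deriv(g,i) via R1 from deriv(g,f), deriv(f,i)
round 2: derive deriv(i,c) via R1 from deriv(i,a), deriv(a,c)
round 2: derive deriv(i,g) via R1 from deriv(i,e), deriv(e,g)
round 2: derive deriv(i,h) via R1 from deriv(i,e), deriv(e,h)
round 3: derive deriv(a,a) via R1 from deriv(a,f), deriv(f,a)
round 3: derive deriv(a,e) via R1 from deriv(a,f), deriv(f,e)
round 3: derive deriv(a,i) via R1 from deriv(a,c), deriv(c,i)
round 3: derive deriv(c,a) via R1 from deriv(c,f), deriv(f,a)
round 3: derive deriv(c,e) via R1 from deriv(c,f), deriv(f,e)
round 3: derive deriv(c,g) via R1 from deriv(c,i), deriv(i,g)
round 3: derive deriv(c,h) via R1 from deriv(c,i), deriv(i,h)
round 3: derive deriv(e,a) via R1 from deriv(e,f), deriv(f,a)
round 3: derive deriv(e,i) via R1 from deriv(e,f), deriv(f,i)
round 3: derive deriv(f,c) via R1 from deriv(f,a), deriv(a,c)
round 3: derive deriv(f,f) via R1 from deriv(f,a), deriv(a,f)
round 3: derive deriv(f,g) via R1 from deriv(f,e), deriv(e,g)
round 3: derive deriv(f,h) via R1 from deriv(f,e), deriv(e,h)
round 3: derive deriv(g,a) via R1 from deriv(g,f), deriv(f,a)
round 3: derive deriv(g,c) via R1 from deriv(g,i), deriv(i,c)
round 3: derive deriv(i,f) via R1 from deriv(i,a), deriv(a,f)
round 3: derive deriv(i,i) via R1 from deriv(i,c), deriv(c,i)
round 4: derive deriv(a,g) via R1 from deriv(a,c), deriv(c,g)
round 4: derive deriv(a,h) via R1 from deriv(a,c), deriv(c,h)
round 4: derive deriv(e,c) via R1 from deriv(e,a), deriv(a,c)

no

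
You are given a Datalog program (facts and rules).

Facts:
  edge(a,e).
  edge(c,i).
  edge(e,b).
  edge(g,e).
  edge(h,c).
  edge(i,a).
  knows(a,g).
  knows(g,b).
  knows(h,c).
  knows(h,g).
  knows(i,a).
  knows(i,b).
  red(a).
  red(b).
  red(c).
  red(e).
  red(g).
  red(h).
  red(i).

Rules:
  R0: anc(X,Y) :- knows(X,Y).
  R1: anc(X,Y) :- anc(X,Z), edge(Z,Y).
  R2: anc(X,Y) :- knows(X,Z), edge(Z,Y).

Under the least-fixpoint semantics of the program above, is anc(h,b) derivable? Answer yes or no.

round 1: derive anc(a,g) via R0 from knows(a,g)
round 1: derive anc(g,b) via R0 from knows(g,b)
round 1: derive anc(h,c) via R0 from knows(h,c)
round 1: derive anc(h,g) via R0 from knows(h,g)
round 1: derive anc(i,a) via R0 from knows(i,a)
round 1: derive anc(i,b) via R0 from knows(i,b)
round 1: derive anc(a,e) via R2 from knows(a,g), edge(g,e)
round 1: derive anc(h,e) via R2 from knows(h,g), edge(g,e)
round 1: derive anc(h,i) via R2 from knows(h,c), edge(c,i)
round 1: derive anc(i,e) via R2 from knows(i,a), edge(a,e)
round 2: derive anc(a,b) via R1 from anc(a,e), edge(e,b)
round 2: derive anc(h,a) via R1 from anc(h,i), edge(i,a)
round 2: derive anc(h,b) via R1 from anc(h,e), edge(e,b)

yes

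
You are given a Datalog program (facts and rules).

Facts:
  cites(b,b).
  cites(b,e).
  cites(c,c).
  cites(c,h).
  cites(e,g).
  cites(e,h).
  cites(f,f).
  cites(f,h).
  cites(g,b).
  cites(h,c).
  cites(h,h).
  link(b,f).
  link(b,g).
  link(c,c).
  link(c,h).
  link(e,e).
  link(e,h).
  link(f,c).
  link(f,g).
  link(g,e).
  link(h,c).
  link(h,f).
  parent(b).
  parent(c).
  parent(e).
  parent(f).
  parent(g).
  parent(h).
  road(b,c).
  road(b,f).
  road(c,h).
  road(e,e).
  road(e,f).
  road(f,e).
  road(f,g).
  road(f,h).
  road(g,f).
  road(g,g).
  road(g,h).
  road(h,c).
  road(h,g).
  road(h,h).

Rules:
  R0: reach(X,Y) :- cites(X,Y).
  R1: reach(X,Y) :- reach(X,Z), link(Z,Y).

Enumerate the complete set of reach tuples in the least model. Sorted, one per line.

reach(b,b)
reach(b,c)
reach(b,e)
reach(b,f)
reach(b,g)
reach(b,h)
reach(c,c)
reach(c,e)
reach(c,f)
reach(c,g)
reach(c,h)
reach(e,c)
reach(e,e)
reach(e,f)
reach(e,g)
reach(e,h)
reach(f,c)
reach(f,e)
reach(f,f)
reach(f,g)
reach(f,h)
reach(g,b)
reach(g,c)
reach(g,e)
reach(g,f)
reach(g,g)
reach(g,h)
reach(h,c)
reach(h,e)
reach(h,f)
reach(h,g)
reach(h,h)

round 1: derive reach(b,b) via R0 from cites(b,b)
round 1: derive reach(b,e) via R0 from cites(b,e)
round 1: derive reach(c,c) via R0 from cites(c,c)
round 1: derive reach(c,h) via R0 from cites(c,h)
round 1: derive reach(e,g) via R0 from cites(e,g)
round 1: derive reach(e,h) via R0 from cites(e,h)
round 1: derive reach(f,f) via R0 from cites(f,f)
round 1: derive reach(f,h) via R0 from cites(f,h)
round 1: derive reach(g,b) via R0 from cites(g,b)
round 1: derive reach(h,c) via R0 from cites(h,c)
round 1: derive reach(h,h) via R0 from cites(h,h)
round 2: derive reach(b,f) via R1 from reach(b,b), link(b,f)
round 2: derive reach(b,g) via R1 from reach(b,b), link(b,g)
round 2: derive reach(b,h) via R1 from reach(b,e), link(e,h)
round 2: derive reach(c,f) via R1 from reach(c,h), link(h,f)
round 2: derive reach(e,c) via R1 from reach(e,h), link(h,c)
round 2: derive reach(e,e) via R1 from reach(e,g), link(g,e)
round 2: derive reach(e,f) via R1 from reach(e,h), link(h,f)
round 2: derive reach(f,c) via R1 from reach(f,f), link(f,c)
round 2: derive reach(f,g) via R1 from reach(f,f), link(f,g)
round 2: derive reach(g,f) via R1 from reach(g,b), link(b,f)
round 2: derive reach(g,g) via R1 from reach(g,b), link(b,g)
round 2: derive reach(h,f) via R1 from reach(h,h), link(h,f)
round 3: derive reach(b,c) via R1 from reach(b,f), link(f,c)
round 3: derive reach(c,g) via R1 from reach(c,f), link(f,g)
round 3: derive reach(f,e) via R1 from reach(f,g), link(g,e)
round 3: derive reach(g,c) via R1 from reach(g,f), link(f,c)
round 3: derive reach(g,e) via R1 from reach(g,g), link(g,e)
round 3: derive reach(h,g) via R1 from reach(h,f), link(f,g)
round 4: derive reach(c,e) via R1 from reach(c,g), link(g,e)
round 4: derive reach(g,h) via R1 from reach(g,c), link(c,h)
round 4: derive reach(h,e) via R1 from reach(h,g), link(g,e)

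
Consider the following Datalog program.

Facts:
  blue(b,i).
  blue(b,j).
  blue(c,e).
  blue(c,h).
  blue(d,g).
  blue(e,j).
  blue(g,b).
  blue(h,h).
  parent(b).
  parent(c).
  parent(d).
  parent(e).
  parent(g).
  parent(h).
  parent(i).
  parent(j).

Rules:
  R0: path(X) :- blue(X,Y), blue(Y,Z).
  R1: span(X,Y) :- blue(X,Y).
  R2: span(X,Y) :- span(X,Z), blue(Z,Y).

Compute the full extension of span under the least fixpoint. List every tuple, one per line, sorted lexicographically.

span(b,i)
span(b,j)
span(c,e)
span(c,h)
span(c,j)
span(d,b)
span(d,g)
span(d,i)
span(d,j)
span(e,j)
span(g,b)
span(g,i)
span(g,j)
span(h,h)

round 1: derive span(b,i) via R1 from blue(b,i)
round 1: derive span(b,j) via R1 from blue(b,j)
round 1: derive span(c,e) via R1 from blue(c,e)
round 1: derive span(c,h) via R1 from blue(c,h)
round 1: derive span(d,g) via R1 from blue(d,g)
round 1: derive span(e,j) via R1 from blue(e,j)
round 1: derive span(g,b) via R1 from blue(g,b)
round 1: derive span(h,h) via R1 from blue(h,h)
round 2: derive span(c,j) via R2 from span(c,e), blue(e,j)
round 2: derive span(d,b) via R2 from span(d,g), blue(g,b)
round 2: derive span(g,i) via R2 from span(g,b), blue(b,i)
round 2: derive span(g,j) via R2 from span(g,b), blue(b,j)
round 3: derive span(d,i) via R2 from span(d,b), blue(b,i)
round 3: derive span(d,j) via R2 from span(d,b), blue(b,j)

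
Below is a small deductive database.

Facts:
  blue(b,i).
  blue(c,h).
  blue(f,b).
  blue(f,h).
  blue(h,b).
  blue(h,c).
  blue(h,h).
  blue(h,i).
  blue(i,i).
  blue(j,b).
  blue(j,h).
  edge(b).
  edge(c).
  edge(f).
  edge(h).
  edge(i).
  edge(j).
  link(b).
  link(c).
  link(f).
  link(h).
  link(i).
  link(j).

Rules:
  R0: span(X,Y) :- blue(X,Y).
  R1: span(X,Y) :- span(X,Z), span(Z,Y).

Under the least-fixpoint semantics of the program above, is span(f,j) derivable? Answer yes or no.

no

round 1: derive span(b,i) via R0 from blue(b,i)
round 1: derive span(c,h) via R0 from blue(c,h)
round 1: derive span(f,b) via R0 from blue(f,b)
round 1: derive span(f,h) via R0 from blue(f,h)
round 1: derive span(h,b) via R0 from blue(h,b)
round 1: derive span(h,c) via R0 from blue(h,c)
round 1: derive span(h,h) via R0 from blue(h,h)
round 1: derive span(h,i) via R0 from blue(h,i)
round 1: derive span(i,i) via R0 from blue(i,i)
round 1: derive span(j,b) via R0 from blue(j,b)
round 1: derive span(j,h) via R0 from blue(j,h)
round 2: derive span(c,b) via R1 from span(c,h), span(h,b)
round 2: derive span(c,c) via R1 from span(c,h), span(h,c)
round 2: derive span(c,i) via R1 from span(c,h), span(h,i)
round 2: derive span(f,c) via R1 from span(f,h), span(h,c)
round 2: derive span(f,i) via R1 from span(f,b), span(b,i)
round 2: derive span(j,c) via R1 from span(j,h), span(h,c)
round 2: derive span(j,i) via R1 from span(j,b), span(b,i)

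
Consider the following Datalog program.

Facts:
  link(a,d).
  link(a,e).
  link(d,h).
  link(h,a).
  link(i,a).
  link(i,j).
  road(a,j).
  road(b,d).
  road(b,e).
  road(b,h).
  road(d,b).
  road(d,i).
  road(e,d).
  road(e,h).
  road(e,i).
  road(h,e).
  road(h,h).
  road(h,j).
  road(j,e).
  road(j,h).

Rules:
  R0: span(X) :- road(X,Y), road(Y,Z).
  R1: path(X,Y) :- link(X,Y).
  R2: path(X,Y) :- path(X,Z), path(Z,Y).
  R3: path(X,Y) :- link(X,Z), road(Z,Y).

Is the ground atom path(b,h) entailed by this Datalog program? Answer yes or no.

round 1: derive path(a,d) via R1 from link(a,d)
round 1: derive path(a,e) via R1 from link(a,e)
round 1: derive path(d,h) via R1 from link(d,h)
round 1: derive path(h,a) via R1 from link(h,a)
round 1: derive path(i,a) via R1 from link(i,a)
round 1: derive path(i,j) via R1 from link(i,j)
round 1: derive path(a,b) via R3 from link(a,d), road(d,b)
round 1: derive path(a,h) via R3 from link(a,e), road(e,h)
round 1: derive path(a,i) via R3 from link(a,d), road(d,i)
round 1: derive path(d,e) via R3 from link(d,h), road(h,e)
round 1: derive path(d,j) via R3 from link(d,h), road(h,j)
round 1: derive path(h,j) via R3 from link(h,a), road(a,j)
round 1: derive path(i,e) via R3 from link(i,j), road(j,e)
round 1: derive path(i,h) via R3 from link(i,j), road(j,h)
round 2: derive path(a,a) via R2 from path(a,h), path(h,a)
round 2: derive path(a,j) via R2 from path(a,d), path(d,j)
round 2: derive path(d,a) via R2 from path(d,h), path(h,a)
round 2: derive path(h,b) via R2 from path(h,a), path(a,b)
round 2: derive path(h,d) via R2 from path(h,a), path(a,d)
round 2: derive path(h,e) via R2 from path(h,a), path(a,e)
round 2: derive path(h,h) via R2 from path(h,a), path(a,h)
round 2: derive path(h,i) via R2 from path(h,a), path(a,i)
round 2: derive path(i,b) via R2 from path(i,a), path(a,b)
round 2: derive path(i,d) via R2 from path(i,a), path(a,d)
round 2: derive path(i,i) via R2 from path(i,a), path(a,i)
round 3: derive path(d,b) via R2 from path(d,a), path(a,b)
round 3: derive path(d,d) via R2 from path(d,a), path(a,d)
round 3: derive path(d,i) via R2 from path(d,a), path(a,i)

no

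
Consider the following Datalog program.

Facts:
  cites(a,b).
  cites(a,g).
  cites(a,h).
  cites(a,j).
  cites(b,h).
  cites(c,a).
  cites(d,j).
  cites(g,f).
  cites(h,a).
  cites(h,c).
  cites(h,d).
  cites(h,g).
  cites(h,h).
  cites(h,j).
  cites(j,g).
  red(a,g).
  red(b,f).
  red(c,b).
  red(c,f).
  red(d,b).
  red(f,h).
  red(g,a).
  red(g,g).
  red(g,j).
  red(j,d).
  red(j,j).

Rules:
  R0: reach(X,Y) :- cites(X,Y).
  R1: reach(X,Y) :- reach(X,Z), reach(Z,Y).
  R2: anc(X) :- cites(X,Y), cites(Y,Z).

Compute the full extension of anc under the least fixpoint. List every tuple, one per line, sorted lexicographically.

anc(a)
anc(b)
anc(c)
anc(d)
anc(h)
anc(j)

round 1: derive anc(a) via R2 from cites(a,b), cites(b,h)
round 1: derive anc(b) via R2 from cites(b,h), cites(h,a)
round 1: derive anc(c) via R2 from cites(c,a), cites(a,b)
round 1: derive anc(d) via R2 from cites(d,j), cites(j,g)
round 1: derive anc(h) via R2 from cites(h,a), cites(a,b)
round 1: derive anc(j) via R2 from cites(j,g), cites(g,f)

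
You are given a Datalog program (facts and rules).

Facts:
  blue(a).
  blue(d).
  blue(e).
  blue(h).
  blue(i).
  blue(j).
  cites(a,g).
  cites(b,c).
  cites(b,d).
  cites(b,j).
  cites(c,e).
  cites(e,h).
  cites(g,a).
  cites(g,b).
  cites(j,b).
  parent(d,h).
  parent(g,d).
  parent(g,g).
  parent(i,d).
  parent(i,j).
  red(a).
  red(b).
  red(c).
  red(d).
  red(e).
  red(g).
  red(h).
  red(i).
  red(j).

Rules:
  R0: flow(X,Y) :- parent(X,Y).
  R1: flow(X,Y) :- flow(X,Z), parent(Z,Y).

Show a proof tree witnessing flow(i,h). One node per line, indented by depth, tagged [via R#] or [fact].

flow(i,h)  [via R1]
  flow(i,d)  [via R0]
    parent(i,d)  [fact]
  parent(d,h)  [fact]

round 1: derive flow(d,h) via R0 from parent(d,h)
round 1: derive flow(g,d) via R0 from parent(g,d)
round 1: derive flow(g,g) via R0 from parent(g,g)
round 1: derive flow(i,d) via R0 from parent(i,d)
round 1: derive flow(i,j) via R0 from parent(i,j)
round 2: derive flow(g,h) via R1 from flow(g,d), parent(d,h)
round 2: derive flow(i,h) via R1 from flow(i,d), parent(d,h)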